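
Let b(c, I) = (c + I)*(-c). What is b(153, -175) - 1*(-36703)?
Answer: 40069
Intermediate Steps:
b(c, I) = -c*(I + c) (b(c, I) = (I + c)*(-c) = -c*(I + c))
b(153, -175) - 1*(-36703) = -1*153*(-175 + 153) - 1*(-36703) = -1*153*(-22) + 36703 = 3366 + 36703 = 40069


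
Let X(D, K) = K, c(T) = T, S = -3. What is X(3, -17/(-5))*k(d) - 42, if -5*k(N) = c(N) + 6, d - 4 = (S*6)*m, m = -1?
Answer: -1526/25 ≈ -61.040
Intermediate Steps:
d = 22 (d = 4 - 3*6*(-1) = 4 - 18*(-1) = 4 + 18 = 22)
k(N) = -6/5 - N/5 (k(N) = -(N + 6)/5 = -(6 + N)/5 = -6/5 - N/5)
X(3, -17/(-5))*k(d) - 42 = (-17/(-5))*(-6/5 - 1/5*22) - 42 = (-17*(-1/5))*(-6/5 - 22/5) - 42 = (17/5)*(-28/5) - 42 = -476/25 - 42 = -1526/25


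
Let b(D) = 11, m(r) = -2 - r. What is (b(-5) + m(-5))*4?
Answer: 56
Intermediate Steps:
(b(-5) + m(-5))*4 = (11 + (-2 - 1*(-5)))*4 = (11 + (-2 + 5))*4 = (11 + 3)*4 = 14*4 = 56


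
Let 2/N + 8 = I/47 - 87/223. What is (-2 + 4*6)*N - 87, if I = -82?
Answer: -9702565/106223 ≈ -91.341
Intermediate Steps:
N = -20962/106223 (N = 2/(-8 + (-82/47 - 87/223)) = 2/(-8 - 22375/10481) = 2/(-106223/10481) = 2*(-10481/106223) = -20962/106223 ≈ -0.19734)
(-2 + 4*6)*N - 87 = (-2 + 4*6)*(-20962/106223) - 87 = (-2 + 24)*(-20962/106223) - 87 = 22*(-20962/106223) - 87 = -461164/106223 - 87 = -9702565/106223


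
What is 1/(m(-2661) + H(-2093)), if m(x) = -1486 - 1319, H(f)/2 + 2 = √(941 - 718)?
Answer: -2809/7889589 - 2*√223/7889589 ≈ -0.00035982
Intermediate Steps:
H(f) = -4 + 2*√223 (H(f) = -4 + 2*√(941 - 718) = -4 + 2*√223)
m(x) = -2805
1/(m(-2661) + H(-2093)) = 1/(-2805 + (-4 + 2*√223)) = 1/(-2809 + 2*√223)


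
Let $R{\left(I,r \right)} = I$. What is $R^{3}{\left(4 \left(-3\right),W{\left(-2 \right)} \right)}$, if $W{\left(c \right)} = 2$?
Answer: $-1728$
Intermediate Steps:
$R^{3}{\left(4 \left(-3\right),W{\left(-2 \right)} \right)} = \left(4 \left(-3\right)\right)^{3} = \left(-12\right)^{3} = -1728$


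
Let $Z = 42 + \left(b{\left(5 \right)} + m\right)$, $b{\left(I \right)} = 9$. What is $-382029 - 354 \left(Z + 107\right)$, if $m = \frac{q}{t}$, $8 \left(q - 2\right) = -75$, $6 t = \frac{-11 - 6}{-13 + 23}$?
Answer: $- \frac{7601982}{17} \approx -4.4718 \cdot 10^{5}$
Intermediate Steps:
$t = - \frac{17}{60}$ ($t = \frac{\left(-11 - 6\right) \frac{1}{-13 + 23}}{6} = \frac{\left(-17\right) \frac{1}{10}}{6} = \frac{1}{6} \left(- \frac{17}{10}\right) = - \frac{17}{60} \approx -0.28333$)
$q = - \frac{59}{8}$ ($q = 2 + \frac{1}{8} \left(-75\right) = 2 - \frac{75}{8} = - \frac{59}{8} \approx -7.375$)
$m = \frac{885}{34}$ ($m = - \frac{59}{8 \left(- \frac{17}{60}\right)} = \left(- \frac{59}{8}\right) \left(- \frac{60}{17}\right) = \frac{885}{34} \approx 26.029$)
$Z = \frac{2619}{34}$ ($Z = 42 + \left(9 + \frac{885}{34}\right) = 42 + \frac{1191}{34} = \frac{2619}{34} \approx 77.029$)
$-382029 - 354 \left(Z + 107\right) = -382029 - 354 \left(\frac{2619}{34} + 107\right) = -382029 - \frac{1107489}{17} = - \frac{7601982}{17}$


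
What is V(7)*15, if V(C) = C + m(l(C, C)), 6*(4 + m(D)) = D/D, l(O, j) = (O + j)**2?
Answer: 95/2 ≈ 47.500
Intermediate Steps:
m(D) = -23/6 (m(D) = -4 + (D/D)/6 = -4 + (1/6)*1 = -4 + 1/6 = -23/6)
V(C) = -23/6 + C (V(C) = C - 23/6 = -23/6 + C)
V(7)*15 = (-23/6 + 7)*15 = (19/6)*15 = 95/2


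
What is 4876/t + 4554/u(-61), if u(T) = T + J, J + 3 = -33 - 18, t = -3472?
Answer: -177959/4340 ≈ -41.004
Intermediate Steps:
J = -54 (J = -3 + (-33 - 18) = -3 - 51 = -54)
u(T) = -54 + T (u(T) = T - 54 = -54 + T)
4876/t + 4554/u(-61) = 4876/(-3472) + 4554/(-54 - 61) = 4876*(-1/3472) + 4554/(-115) = -1219/868 + 4554*(-1/115) = -1219/868 - 198/5 = -177959/4340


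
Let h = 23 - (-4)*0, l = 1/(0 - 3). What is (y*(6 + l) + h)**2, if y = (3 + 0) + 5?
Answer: 42025/9 ≈ 4669.4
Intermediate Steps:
y = 8 (y = 3 + 5 = 8)
l = -1/3 (l = 1/(-3) = -1/3 ≈ -0.33333)
h = 23 (h = 23 - 1*0 = 23 + 0 = 23)
(y*(6 + l) + h)**2 = (8*(6 - 1/3) + 23)**2 = (8*(17/3) + 23)**2 = (136/3 + 23)**2 = (205/3)**2 = 42025/9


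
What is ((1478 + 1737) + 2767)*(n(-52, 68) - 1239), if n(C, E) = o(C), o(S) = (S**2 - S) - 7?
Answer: 9032820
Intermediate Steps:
o(S) = -7 + S**2 - S
n(C, E) = -7 + C**2 - C
((1478 + 1737) + 2767)*(n(-52, 68) - 1239) = ((1478 + 1737) + 2767)*((-7 + (-52)**2 - 1*(-52)) - 1239) = (3215 + 2767)*((-7 + 2704 + 52) - 1239) = 5982*(2749 - 1239) = 5982*1510 = 9032820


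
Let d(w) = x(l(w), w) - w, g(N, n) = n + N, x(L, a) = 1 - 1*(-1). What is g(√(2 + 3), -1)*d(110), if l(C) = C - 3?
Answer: 108 - 108*√5 ≈ -133.50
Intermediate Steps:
l(C) = -3 + C
x(L, a) = 2 (x(L, a) = 1 + 1 = 2)
g(N, n) = N + n
d(w) = 2 - w
g(√(2 + 3), -1)*d(110) = (√(2 + 3) - 1)*(2 - 1*110) = (√5 - 1)*(2 - 110) = (-1 + √5)*(-108) = 108 - 108*√5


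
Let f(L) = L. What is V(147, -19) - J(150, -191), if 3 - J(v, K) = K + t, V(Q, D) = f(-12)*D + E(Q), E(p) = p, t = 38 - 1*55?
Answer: 164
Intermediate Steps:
t = -17 (t = 38 - 55 = -17)
V(Q, D) = Q - 12*D (V(Q, D) = -12*D + Q = Q - 12*D)
J(v, K) = 20 - K (J(v, K) = 3 - (K - 17) = 3 - (-17 + K) = 3 + (17 - K) = 20 - K)
V(147, -19) - J(150, -191) = (147 - 12*(-19)) - (20 - 1*(-191)) = (147 + 228) - (20 + 191) = 375 - 1*211 = 375 - 211 = 164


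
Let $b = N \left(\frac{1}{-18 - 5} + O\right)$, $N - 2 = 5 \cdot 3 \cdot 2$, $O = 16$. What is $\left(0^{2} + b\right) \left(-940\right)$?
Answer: $- \frac{11039360}{23} \approx -4.7997 \cdot 10^{5}$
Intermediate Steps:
$N = 32$ ($N = 2 + 5 \cdot 3 \cdot 2 = 2 + 15 \cdot 2 = 2 + 30 = 32$)
$b = \frac{11744}{23}$ ($b = 32 \left(\frac{1}{-18 - 5} + 16\right) = 32 \left(\frac{1}{-23} + 16\right) = 32 \left(- \frac{1}{23} + 16\right) = 32 \cdot \frac{367}{23} = \frac{11744}{23} \approx 510.61$)
$\left(0^{2} + b\right) \left(-940\right) = \left(0^{2} + \frac{11744}{23}\right) \left(-940\right) = \left(0 + \frac{11744}{23}\right) \left(-940\right) = \frac{11744}{23} \left(-940\right) = - \frac{11039360}{23}$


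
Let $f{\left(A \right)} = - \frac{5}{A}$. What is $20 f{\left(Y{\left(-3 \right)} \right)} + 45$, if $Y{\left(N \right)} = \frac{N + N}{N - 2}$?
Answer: $- \frac{115}{3} \approx -38.333$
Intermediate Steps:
$Y{\left(N \right)} = \frac{2 N}{-2 + N}$
$20 f{\left(Y{\left(-3 \right)} \right)} + 45 = 20 \left(- \frac{5}{2 \left(-3\right) \frac{1}{-2 - 3}}\right) + 45 = 20 \left(- \frac{5}{2 \left(-3\right) \frac{1}{-5}}\right) + 45 = 20 \left(- \frac{5}{2 \left(-3\right) \left(- \frac{1}{5}\right)}\right) + 45 = 20 \left(- \frac{5}{\frac{6}{5}}\right) + 45 = 20 \left(\left(-5\right) \frac{5}{6}\right) + 45 = 20 \left(- \frac{25}{6}\right) + 45 = - \frac{250}{3} + 45 = - \frac{115}{3}$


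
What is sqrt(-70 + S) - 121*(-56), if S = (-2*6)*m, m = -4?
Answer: 6776 + I*sqrt(22) ≈ 6776.0 + 4.6904*I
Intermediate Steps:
S = 48 (S = -2*6*(-4) = -12*(-4) = 48)
sqrt(-70 + S) - 121*(-56) = sqrt(-70 + 48) - 121*(-56) = sqrt(-22) + 6776 = I*sqrt(22) + 6776 = 6776 + I*sqrt(22)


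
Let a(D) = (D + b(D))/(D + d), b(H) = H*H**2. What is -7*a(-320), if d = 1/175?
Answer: -40141192000/55999 ≈ -7.1682e+5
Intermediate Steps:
b(H) = H**3
d = 1/175 ≈ 0.0057143
a(D) = (D + D**3)/(1/175 + D) (a(D) = (D + D**3)/(D + 1/175) = (D + D**3)/(1/175 + D))
-7*a(-320) = -1225*(-320)*(1 + (-320)**2)/(1 + 175*(-320)) = -1225*(-320)*(1 + 102400)/(1 - 56000) = -1225*(-320)*102401/(-55999) = -1225*(-320)*(-1)*102401/55999 = -7*5734456000/55999 = -40141192000/55999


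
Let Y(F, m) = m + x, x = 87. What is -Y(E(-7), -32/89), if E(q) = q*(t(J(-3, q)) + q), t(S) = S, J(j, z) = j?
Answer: -7711/89 ≈ -86.640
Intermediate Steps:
E(q) = q*(-3 + q)
Y(F, m) = 87 + m (Y(F, m) = m + 87 = 87 + m)
-Y(E(-7), -32/89) = -(87 - 32/89) = -1*7711/89 = -7711/89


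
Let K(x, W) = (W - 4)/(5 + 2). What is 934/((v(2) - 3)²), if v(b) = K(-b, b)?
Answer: 45766/529 ≈ 86.514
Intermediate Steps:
K(x, W) = -4/7 + W/7 (K(x, W) = (-4 + W)/7 = (-4 + W)*(⅐) = -4/7 + W/7)
v(b) = -4/7 + b/7
934/((v(2) - 3)²) = 934/(((-4/7 + (⅐)*2) - 3)²) = 934/(((-4/7 + 2/7) - 3)²) = 934/((-2/7 - 3)²) = 934/((-23/7)²) = 934/(529/49) = 934*(49/529) = 45766/529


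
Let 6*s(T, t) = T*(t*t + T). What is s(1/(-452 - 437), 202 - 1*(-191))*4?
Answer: -274610320/2370963 ≈ -115.82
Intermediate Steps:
s(T, t) = T*(T + t²)/6 (s(T, t) = (T*(t*t + T))/6 = (T*(t² + T))/6 = (T*(T + t²))/6 = T*(T + t²)/6)
s(1/(-452 - 437), 202 - 1*(-191))*4 = ((1/(-452 - 437) + (202 - 1*(-191))²)/(6*(-452 - 437)))*4 = ((⅙)*(1/(-889) + (202 + 191)²)/(-889))*4 = ((⅙)*(-1/889)*(-1/889 + 393²))*4 = ((⅙)*(-1/889)*(-1/889 + 154449))*4 = ((⅙)*(-1/889)*(137305160/889))*4 = -68652580/2370963*4 = -274610320/2370963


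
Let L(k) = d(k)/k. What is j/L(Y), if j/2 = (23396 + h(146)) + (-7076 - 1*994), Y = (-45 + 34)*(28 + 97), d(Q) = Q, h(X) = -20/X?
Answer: 2237576/73 ≈ 30652.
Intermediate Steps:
Y = -1375 (Y = -11*125 = -1375)
L(k) = 1 (L(k) = k/k = 1)
j = 2237576/73 (j = 2*((23396 - 20/146) + (-7076 - 1*994)) = 2*((23396 - 20*1/146) + (-7076 - 994)) = 2*((23396 - 10/73) - 8070) = 2*(1707898/73 - 8070) = 2*(1118788/73) = 2237576/73 ≈ 30652.)
j/L(Y) = (2237576/73)/1 = (2237576/73)*1 = 2237576/73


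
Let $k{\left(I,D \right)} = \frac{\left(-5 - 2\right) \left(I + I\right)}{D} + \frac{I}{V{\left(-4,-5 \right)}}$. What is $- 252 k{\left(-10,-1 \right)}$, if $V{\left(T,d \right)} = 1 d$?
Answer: $34776$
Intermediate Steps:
$V{\left(T,d \right)} = d$
$k{\left(I,D \right)} = - \frac{I}{5} - \frac{14 I}{D}$ ($k{\left(I,D \right)} = \frac{\left(-5 - 2\right) \left(I + I\right)}{D} + \frac{I}{-5} = \frac{\left(-7\right) 2 I}{D} + I \left(- \frac{1}{5}\right) = \frac{\left(-14\right) I}{D} - \frac{I}{5} = - \frac{14 I}{D} - \frac{I}{5} = - \frac{I}{5} - \frac{14 I}{D}$)
$- 252 k{\left(-10,-1 \right)} = - 252 \cdot \frac{1}{5} \left(-10\right) \frac{1}{-1} \left(-70 - -1\right) = - 252 \cdot \frac{1}{5} \left(-10\right) \left(-1\right) \left(-70 + 1\right) = - 252 \cdot \frac{1}{5} \left(-10\right) \left(-1\right) \left(-69\right) = \left(-252\right) \left(-138\right) = 34776$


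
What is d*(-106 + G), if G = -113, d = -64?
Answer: 14016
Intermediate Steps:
d*(-106 + G) = -64*(-106 - 113) = -64*(-219) = 14016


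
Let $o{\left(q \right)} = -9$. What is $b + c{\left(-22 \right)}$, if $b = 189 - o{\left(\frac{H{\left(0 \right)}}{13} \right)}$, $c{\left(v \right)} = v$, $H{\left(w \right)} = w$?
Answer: $176$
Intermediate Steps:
$b = 198$ ($b = 189 - -9 = 189 + 9 = 198$)
$b + c{\left(-22 \right)} = 198 - 22 = 176$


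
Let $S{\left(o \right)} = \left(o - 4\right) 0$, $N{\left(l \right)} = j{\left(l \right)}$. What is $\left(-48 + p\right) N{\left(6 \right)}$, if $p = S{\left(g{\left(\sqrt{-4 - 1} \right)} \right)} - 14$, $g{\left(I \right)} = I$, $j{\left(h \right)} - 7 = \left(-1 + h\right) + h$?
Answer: $-1116$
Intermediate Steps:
$j{\left(h \right)} = 6 + 2 h$ ($j{\left(h \right)} = 7 + \left(\left(-1 + h\right) + h\right) = 7 + \left(-1 + 2 h\right) = 6 + 2 h$)
$N{\left(l \right)} = 6 + 2 l$
$S{\left(o \right)} = 0$ ($S{\left(o \right)} = \left(-4 + o\right) 0 = 0$)
$p = -14$ ($p = 0 - 14 = -14$)
$\left(-48 + p\right) N{\left(6 \right)} = \left(-48 - 14\right) \left(6 + 2 \cdot 6\right) = - 62 \left(6 + 12\right) = \left(-62\right) 18 = -1116$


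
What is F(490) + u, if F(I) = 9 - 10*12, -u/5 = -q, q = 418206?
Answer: 2090919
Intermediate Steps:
u = 2091030 (u = -(-5)*418206 = -5*(-418206) = 2091030)
F(I) = -111 (F(I) = 9 - 120 = -111)
F(490) + u = -111 + 2091030 = 2090919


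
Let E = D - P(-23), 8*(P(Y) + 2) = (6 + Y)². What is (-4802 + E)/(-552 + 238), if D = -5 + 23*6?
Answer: 37625/2512 ≈ 14.978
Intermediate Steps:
P(Y) = -2 + (6 + Y)²/8
D = 133 (D = -5 + 138 = 133)
E = 791/8 (E = 133 - (-2 + (6 - 23)²/8) = 133 - (-2 + (⅛)*(-17)²) = 133 - (-2 + (⅛)*289) = 133 - (-2 + 289/8) = 133 - 1*273/8 = 133 - 273/8 = 791/8 ≈ 98.875)
(-4802 + E)/(-552 + 238) = (-4802 + 791/8)/(-552 + 238) = -37625/8/(-314) = -37625/8*(-1/314) = 37625/2512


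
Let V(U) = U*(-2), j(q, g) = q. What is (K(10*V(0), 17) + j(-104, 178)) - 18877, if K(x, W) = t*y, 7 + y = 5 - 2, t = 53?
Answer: -19193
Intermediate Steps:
y = -4 (y = -7 + (5 - 2) = -7 + 3 = -4)
V(U) = -2*U
K(x, W) = -212 (K(x, W) = 53*(-4) = -212)
(K(10*V(0), 17) + j(-104, 178)) - 18877 = (-212 - 104) - 18877 = -316 - 18877 = -19193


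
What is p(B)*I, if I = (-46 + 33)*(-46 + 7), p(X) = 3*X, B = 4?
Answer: 6084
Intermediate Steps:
I = 507 (I = -13*(-39) = 507)
p(B)*I = (3*4)*507 = 12*507 = 6084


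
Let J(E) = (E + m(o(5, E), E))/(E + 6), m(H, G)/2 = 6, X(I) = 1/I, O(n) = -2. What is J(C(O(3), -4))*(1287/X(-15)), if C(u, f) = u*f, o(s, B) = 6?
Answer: -193050/7 ≈ -27579.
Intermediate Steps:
m(H, G) = 12 (m(H, G) = 2*6 = 12)
C(u, f) = f*u
J(E) = (12 + E)/(6 + E) (J(E) = (E + 12)/(E + 6) = (12 + E)/(6 + E))
J(C(O(3), -4))*(1287/X(-15)) = ((12 - 4*(-2))/(6 - 4*(-2)))*(1287/(1/(-15))) = ((12 + 8)/(6 + 8))*(1287/(-1/15)) = (20/14)*(1287*(-15)) = ((1/14)*20)*(-19305) = (10/7)*(-19305) = -193050/7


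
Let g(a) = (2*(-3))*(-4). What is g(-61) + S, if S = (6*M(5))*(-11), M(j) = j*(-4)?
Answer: 1344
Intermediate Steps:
M(j) = -4*j
g(a) = 24 (g(a) = -6*(-4) = 24)
S = 1320 (S = (6*(-4*5))*(-11) = (6*(-20))*(-11) = -120*(-11) = 1320)
g(-61) + S = 24 + 1320 = 1344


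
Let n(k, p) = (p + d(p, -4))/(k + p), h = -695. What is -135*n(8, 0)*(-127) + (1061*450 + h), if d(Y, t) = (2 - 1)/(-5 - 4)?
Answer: 3812135/8 ≈ 4.7652e+5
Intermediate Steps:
d(Y, t) = -⅑ (d(Y, t) = 1/(-9) = 1*(-⅑) = -⅑)
n(k, p) = (-⅑ + p)/(k + p) (n(k, p) = (p - ⅑)/(k + p) = (-⅑ + p)/(k + p))
-135*n(8, 0)*(-127) + (1061*450 + h) = -135*(-⅑ + 0)/(8 + 0)*(-127) + (1061*450 - 695) = -135*(-1)/(8*9)*(-127) + (477450 - 695) = -135*(-1)/(8*9)*(-127) + 476755 = -135*(-1/72)*(-127) + 476755 = (15/8)*(-127) + 476755 = -1905/8 + 476755 = 3812135/8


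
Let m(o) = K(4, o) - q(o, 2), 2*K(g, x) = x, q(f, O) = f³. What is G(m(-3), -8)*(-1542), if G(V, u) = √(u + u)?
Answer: -6168*I ≈ -6168.0*I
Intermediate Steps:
K(g, x) = x/2
m(o) = o/2 - o³
G(V, u) = √2*√u (G(V, u) = √(2*u) = √2*√u)
G(m(-3), -8)*(-1542) = (√2*√(-8))*(-1542) = (√2*(2*I*√2))*(-1542) = (4*I)*(-1542) = -6168*I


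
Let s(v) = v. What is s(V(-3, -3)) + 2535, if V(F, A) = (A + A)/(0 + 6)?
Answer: 2534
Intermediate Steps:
V(F, A) = A/3 (V(F, A) = (2*A)/6 = (2*A)*(⅙) = A/3)
s(V(-3, -3)) + 2535 = (⅓)*(-3) + 2535 = -1 + 2535 = 2534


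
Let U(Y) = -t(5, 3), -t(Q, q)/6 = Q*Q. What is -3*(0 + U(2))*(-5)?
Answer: 2250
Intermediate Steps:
t(Q, q) = -6*Q**2 (t(Q, q) = -6*Q*Q = -6*Q**2)
U(Y) = 150 (U(Y) = -(-6)*5**2 = -(-6)*25 = -1*(-150) = 150)
-3*(0 + U(2))*(-5) = -3*(0 + 150)*(-5) = -3*150*(-5) = -450*(-5) = 2250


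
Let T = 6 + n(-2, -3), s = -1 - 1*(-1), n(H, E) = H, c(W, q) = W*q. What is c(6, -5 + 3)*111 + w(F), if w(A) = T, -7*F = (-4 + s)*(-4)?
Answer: -1328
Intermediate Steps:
s = 0 (s = -1 + 1 = 0)
T = 4 (T = 6 - 2 = 4)
F = -16/7 (F = -(-4 + 0)*(-4)/7 = -(-4)*(-4)/7 = -⅐*16 = -16/7 ≈ -2.2857)
w(A) = 4
c(6, -5 + 3)*111 + w(F) = (6*(-5 + 3))*111 + 4 = (6*(-2))*111 + 4 = -12*111 + 4 = -1332 + 4 = -1328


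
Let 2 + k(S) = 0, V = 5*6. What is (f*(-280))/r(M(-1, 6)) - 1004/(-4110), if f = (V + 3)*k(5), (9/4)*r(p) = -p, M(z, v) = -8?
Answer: 21362729/4110 ≈ 5197.7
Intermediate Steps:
V = 30
k(S) = -2 (k(S) = -2 + 0 = -2)
r(p) = -4*p/9 (r(p) = 4*(-p)/9 = -4*p/9)
f = -66 (f = (30 + 3)*(-2) = 33*(-2) = -66)
(f*(-280))/r(M(-1, 6)) - 1004/(-4110) = (-66*(-280))/((-4/9*(-8))) - 1004/(-4110) = 18480/(32/9) - 1004*(-1/4110) = 18480*(9/32) + 502/2055 = 10395/2 + 502/2055 = 21362729/4110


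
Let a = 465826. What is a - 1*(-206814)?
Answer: 672640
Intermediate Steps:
a - 1*(-206814) = 465826 - 1*(-206814) = 465826 + 206814 = 672640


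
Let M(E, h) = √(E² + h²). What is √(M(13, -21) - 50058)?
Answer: √(-50058 + √610) ≈ 223.68*I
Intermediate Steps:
√(M(13, -21) - 50058) = √(√(13² + (-21)²) - 50058) = √(√(169 + 441) - 50058) = √(√610 - 50058) = √(-50058 + √610)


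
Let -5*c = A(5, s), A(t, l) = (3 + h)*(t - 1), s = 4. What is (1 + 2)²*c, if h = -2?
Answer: -36/5 ≈ -7.2000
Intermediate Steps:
A(t, l) = -1 + t (A(t, l) = (3 - 2)*(t - 1) = 1*(-1 + t) = -1 + t)
c = -⅘ (c = -(-1 + 5)/5 = -⅕*4 = -⅘ ≈ -0.80000)
(1 + 2)²*c = (1 + 2)²*(-⅘) = 3²*(-⅘) = 9*(-⅘) = -36/5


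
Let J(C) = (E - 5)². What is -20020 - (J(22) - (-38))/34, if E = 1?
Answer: -340367/17 ≈ -20022.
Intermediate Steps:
J(C) = 16 (J(C) = (1 - 5)² = (-4)² = 16)
-20020 - (J(22) - (-38))/34 = -20020 - (16 - (-38))/34 = -20020 - (16 - 1*(-38))/34 = -20020 - (16 + 38)/34 = -20020 - 54/34 = -20020 - 1*27/17 = -20020 - 27/17 = -340367/17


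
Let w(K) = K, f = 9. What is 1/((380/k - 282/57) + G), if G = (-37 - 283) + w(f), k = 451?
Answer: -8569/2700133 ≈ -0.0031735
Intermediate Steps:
G = -311 (G = (-37 - 283) + 9 = -320 + 9 = -311)
1/((380/k - 282/57) + G) = 1/((380/451 - 282/57) - 311) = 1/((380*(1/451) - 282*1/57) - 311) = 1/((380/451 - 94/19) - 311) = 1/(-35174/8569 - 311) = 1/(-2700133/8569) = -8569/2700133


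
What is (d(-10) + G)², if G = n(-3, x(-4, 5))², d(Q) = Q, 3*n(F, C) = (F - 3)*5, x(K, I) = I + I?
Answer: 8100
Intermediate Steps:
x(K, I) = 2*I
n(F, C) = -5 + 5*F/3 (n(F, C) = ((F - 3)*5)/3 = ((-3 + F)*5)/3 = (-15 + 5*F)/3 = -5 + 5*F/3)
G = 100 (G = (-5 + (5/3)*(-3))² = (-5 - 5)² = (-10)² = 100)
(d(-10) + G)² = (-10 + 100)² = 90² = 8100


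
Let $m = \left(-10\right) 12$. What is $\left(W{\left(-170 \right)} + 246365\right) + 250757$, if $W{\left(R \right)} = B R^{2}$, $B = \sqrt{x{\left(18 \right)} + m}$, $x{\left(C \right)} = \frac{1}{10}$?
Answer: $497122 + 2890 i \sqrt{11990} \approx 4.9712 \cdot 10^{5} + 3.1645 \cdot 10^{5} i$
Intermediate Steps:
$x{\left(C \right)} = \frac{1}{10}$
$m = -120$
$B = \frac{i \sqrt{11990}}{10}$ ($B = \sqrt{\frac{1}{10} - 120} = \sqrt{- \frac{1199}{10}} = \frac{i \sqrt{11990}}{10} \approx 10.95 i$)
$W{\left(R \right)} = \frac{i \sqrt{11990} R^{2}}{10}$ ($W{\left(R \right)} = \frac{i \sqrt{11990}}{10} R^{2} = \frac{i \sqrt{11990} R^{2}}{10}$)
$\left(W{\left(-170 \right)} + 246365\right) + 250757 = \left(\frac{i \sqrt{11990} \left(-170\right)^{2}}{10} + 246365\right) + 250757 = \left(\frac{1}{10} i \sqrt{11990} \cdot 28900 + 246365\right) + 250757 = \left(2890 i \sqrt{11990} + 246365\right) + 250757 = \left(246365 + 2890 i \sqrt{11990}\right) + 250757 = 497122 + 2890 i \sqrt{11990}$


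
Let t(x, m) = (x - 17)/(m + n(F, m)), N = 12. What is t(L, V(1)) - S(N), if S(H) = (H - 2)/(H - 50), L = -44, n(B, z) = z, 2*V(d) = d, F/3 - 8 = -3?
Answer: -1154/19 ≈ -60.737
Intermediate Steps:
F = 15 (F = 24 + 3*(-3) = 24 - 9 = 15)
V(d) = d/2
S(H) = (-2 + H)/(-50 + H)
t(x, m) = (-17 + x)/(2*m) (t(x, m) = (x - 17)/(m + m) = (-17 + x)/((2*m)) = (-17 + x)*(1/(2*m)) = (-17 + x)/(2*m))
t(L, V(1)) - S(N) = (-17 - 44)/(2*(((½)*1))) - (-2 + 12)/(-50 + 12) = (½)*(-61)/(½) - 10/(-38) = (½)*2*(-61) - (-1)*10/38 = -61 - 1*(-5/19) = -61 + 5/19 = -1154/19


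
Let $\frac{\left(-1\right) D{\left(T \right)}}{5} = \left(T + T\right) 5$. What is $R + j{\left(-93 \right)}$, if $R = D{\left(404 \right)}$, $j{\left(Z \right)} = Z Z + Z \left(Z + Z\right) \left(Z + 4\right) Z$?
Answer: $143163995$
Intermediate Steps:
$j{\left(Z \right)} = Z^{2} + 2 Z^{3} \left(4 + Z\right)$ ($j{\left(Z \right)} = Z^{2} + Z 2 Z \left(4 + Z\right) Z = Z^{2} + 2 Z^{2} \left(4 + Z\right) Z = Z^{2} + 2 Z^{3} \left(4 + Z\right)$)
$D{\left(T \right)} = - 50 T$ ($D{\left(T \right)} = - 5 \left(T + T\right) 5 = - 5 \cdot 2 T 5 = - 5 \cdot 10 T = - 50 T$)
$R = -20200$ ($R = \left(-50\right) 404 = -20200$)
$R + j{\left(-93 \right)} = -20200 + \left(-93\right)^{2} \left(1 + 2 \left(-93\right)^{2} + 8 \left(-93\right)\right) = -20200 + 8649 \left(1 + 2 \cdot 8649 - 744\right) = -20200 + 8649 \left(1 + 17298 - 744\right) = -20200 + 8649 \cdot 16555 = -20200 + 143184195 = 143163995$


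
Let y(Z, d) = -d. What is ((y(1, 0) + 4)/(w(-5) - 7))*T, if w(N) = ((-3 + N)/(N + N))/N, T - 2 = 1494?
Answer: -149600/179 ≈ -835.75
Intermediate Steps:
T = 1496 (T = 2 + 1494 = 1496)
w(N) = (-3 + N)/(2*N²) (w(N) = ((-3 + N)/((2*N)))/N = ((-3 + N)*(1/(2*N)))/N = ((-3 + N)/(2*N))/N = (-3 + N)/(2*N²))
((y(1, 0) + 4)/(w(-5) - 7))*T = ((-1*0 + 4)/((½)*(-3 - 5)/(-5)² - 7))*1496 = ((0 + 4)/((½)*(1/25)*(-8) - 7))*1496 = (4/(-4/25 - 7))*1496 = (4/(-179/25))*1496 = (4*(-25/179))*1496 = -100/179*1496 = -149600/179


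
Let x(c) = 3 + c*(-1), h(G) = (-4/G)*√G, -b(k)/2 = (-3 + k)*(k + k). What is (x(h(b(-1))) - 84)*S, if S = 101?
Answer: -8181 - 101*I ≈ -8181.0 - 101.0*I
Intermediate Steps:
b(k) = -4*k*(-3 + k) (b(k) = -2*(-3 + k)*(k + k) = -2*(-3 + k)*2*k = -4*k*(-3 + k))
h(G) = -4/√G
x(c) = 3 - c
(x(h(b(-1))) - 84)*S = ((3 - (-4)/√(4*(-1)*(3 - 1*(-1)))) - 84)*101 = ((3 - (-4)/√(4*(-1)*(3 + 1))) - 84)*101 = ((3 - (-4)/√(4*(-1)*4)) - 84)*101 = ((3 - (-4)/√(-16)) - 84)*101 = ((3 - (-4)*(-I/4)) - 84)*101 = ((3 - I) - 84)*101 = (-81 - I)*101 = -8181 - 101*I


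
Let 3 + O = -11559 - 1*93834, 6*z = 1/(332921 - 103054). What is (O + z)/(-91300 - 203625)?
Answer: 145362373991/406761149850 ≈ 0.35737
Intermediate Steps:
z = 1/1379202 (z = 1/(6*(332921 - 103054)) = (1/6)/229867 = (1/6)*(1/229867) = 1/1379202 ≈ 7.2506e-7)
O = -105396 (O = -3 + (-11559 - 1*93834) = -3 + (-11559 - 93834) = -3 - 105393 = -105396)
(O + z)/(-91300 - 203625) = (-105396 + 1/1379202)/(-91300 - 203625) = -145362373991/1379202/(-294925) = -145362373991/1379202*(-1/294925) = 145362373991/406761149850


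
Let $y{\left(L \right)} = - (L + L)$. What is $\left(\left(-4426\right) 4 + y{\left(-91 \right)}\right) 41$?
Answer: $-718402$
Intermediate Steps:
$y{\left(L \right)} = - 2 L$
$\left(\left(-4426\right) 4 + y{\left(-91 \right)}\right) 41 = \left(\left(-4426\right) 4 - -182\right) 41 = \left(-17704 + 182\right) 41 = \left(-17522\right) 41 = -718402$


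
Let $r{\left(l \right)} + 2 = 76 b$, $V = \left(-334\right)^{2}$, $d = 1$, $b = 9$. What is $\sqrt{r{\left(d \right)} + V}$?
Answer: $\sqrt{112238} \approx 335.02$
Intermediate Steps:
$V = 111556$
$r{\left(l \right)} = 682$ ($r{\left(l \right)} = -2 + 76 \cdot 9 = -2 + 684 = 682$)
$\sqrt{r{\left(d \right)} + V} = \sqrt{682 + 111556} = \sqrt{112238}$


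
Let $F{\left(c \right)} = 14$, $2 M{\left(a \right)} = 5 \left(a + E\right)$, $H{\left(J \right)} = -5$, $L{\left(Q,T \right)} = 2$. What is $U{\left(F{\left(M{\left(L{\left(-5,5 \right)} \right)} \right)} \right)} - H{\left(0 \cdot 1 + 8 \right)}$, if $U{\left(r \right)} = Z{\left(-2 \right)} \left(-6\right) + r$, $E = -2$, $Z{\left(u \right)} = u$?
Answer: $31$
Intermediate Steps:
$M{\left(a \right)} = -5 + \frac{5 a}{2}$ ($M{\left(a \right)} = \frac{5 \left(a - 2\right)}{2} = \frac{5 \left(-2 + a\right)}{2} = \frac{-10 + 5 a}{2} = -5 + \frac{5 a}{2}$)
$U{\left(r \right)} = 12 + r$ ($U{\left(r \right)} = \left(-2\right) \left(-6\right) + r = 12 + r$)
$U{\left(F{\left(M{\left(L{\left(-5,5 \right)} \right)} \right)} \right)} - H{\left(0 \cdot 1 + 8 \right)} = \left(12 + 14\right) - -5 = 26 + 5 = 31$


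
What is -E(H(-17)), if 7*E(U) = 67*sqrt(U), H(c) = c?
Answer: -67*I*sqrt(17)/7 ≈ -39.464*I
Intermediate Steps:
E(U) = 67*sqrt(U)/7 (E(U) = (67*sqrt(U))/7 = 67*sqrt(U)/7)
-E(H(-17)) = -67*sqrt(-17)/7 = -67*I*sqrt(17)/7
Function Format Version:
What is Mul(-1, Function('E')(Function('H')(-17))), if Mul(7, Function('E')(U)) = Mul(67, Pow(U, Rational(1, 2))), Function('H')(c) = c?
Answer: Mul(Rational(-67, 7), I, Pow(17, Rational(1, 2))) ≈ Mul(-39.464, I)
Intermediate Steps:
Function('E')(U) = Mul(Rational(67, 7), Pow(U, Rational(1, 2))) (Function('E')(U) = Mul(Rational(1, 7), Mul(67, Pow(U, Rational(1, 2)))) = Mul(Rational(67, 7), Pow(U, Rational(1, 2))))
Mul(-1, Function('E')(Function('H')(-17))) = Mul(-1, Mul(Rational(67, 7), Pow(-17, Rational(1, 2)))) = Mul(-1, Mul(Rational(67, 7), Mul(I, Pow(17, Rational(1, 2))))) = Mul(-1, Mul(Rational(67, 7), I, Pow(17, Rational(1, 2)))) = Mul(Rational(-67, 7), I, Pow(17, Rational(1, 2)))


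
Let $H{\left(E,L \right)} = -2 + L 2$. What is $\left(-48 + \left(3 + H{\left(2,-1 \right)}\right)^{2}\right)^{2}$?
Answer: $2209$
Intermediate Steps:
$H{\left(E,L \right)} = -2 + 2 L$
$\left(-48 + \left(3 + H{\left(2,-1 \right)}\right)^{2}\right)^{2} = \left(-48 + \left(3 + \left(-2 + 2 \left(-1\right)\right)\right)^{2}\right)^{2} = \left(-48 + \left(3 - 4\right)^{2}\right)^{2} = \left(-48 + \left(-1\right)^{2}\right)^{2} = \left(-48 + 1\right)^{2} = \left(-47\right)^{2} = 2209$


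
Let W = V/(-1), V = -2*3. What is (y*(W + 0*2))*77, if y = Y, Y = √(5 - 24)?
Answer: 462*I*√19 ≈ 2013.8*I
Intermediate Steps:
V = -6
W = 6 (W = -6/(-1) = -6*(-1) = 6)
Y = I*√19 (Y = √(-19) = I*√19 ≈ 4.3589*I)
y = I*√19 ≈ 4.3589*I
(y*(W + 0*2))*77 = ((I*√19)*(6 + 0*2))*77 = ((I*√19)*(6 + 0))*77 = ((I*√19)*6)*77 = (6*I*√19)*77 = 462*I*√19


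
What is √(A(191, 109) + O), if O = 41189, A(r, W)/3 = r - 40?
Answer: √41642 ≈ 204.06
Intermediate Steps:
A(r, W) = -120 + 3*r (A(r, W) = 3*(r - 40) = 3*(-40 + r) = -120 + 3*r)
√(A(191, 109) + O) = √((-120 + 3*191) + 41189) = √((-120 + 573) + 41189) = √(453 + 41189) = √41642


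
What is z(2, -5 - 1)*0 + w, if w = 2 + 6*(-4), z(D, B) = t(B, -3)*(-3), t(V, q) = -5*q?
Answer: -22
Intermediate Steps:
z(D, B) = -45 (z(D, B) = -5*(-3)*(-3) = 15*(-3) = -45)
w = -22 (w = 2 - 24 = -22)
z(2, -5 - 1)*0 + w = -45*0 - 22 = 0 - 22 = -22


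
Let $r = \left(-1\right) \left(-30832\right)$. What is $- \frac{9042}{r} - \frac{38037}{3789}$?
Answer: $- \frac{201169487}{19470408} \approx -10.332$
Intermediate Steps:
$r = 30832$
$- \frac{9042}{r} - \frac{38037}{3789} = - \frac{9042}{30832} - \frac{38037}{3789} = \left(-9042\right) \frac{1}{30832} - \frac{12679}{1263} = - \frac{4521}{15416} - \frac{12679}{1263} = - \frac{201169487}{19470408}$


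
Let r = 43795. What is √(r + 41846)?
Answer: √85641 ≈ 292.65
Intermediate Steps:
√(r + 41846) = √(43795 + 41846) = √85641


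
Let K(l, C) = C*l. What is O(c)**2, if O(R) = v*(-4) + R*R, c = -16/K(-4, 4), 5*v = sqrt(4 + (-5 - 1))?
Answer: (5 - 4*I*sqrt(2))**2/25 ≈ -0.28 - 2.2627*I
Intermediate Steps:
v = I*sqrt(2)/5 (v = sqrt(4 + (-5 - 1))/5 = sqrt(4 - 6)/5 = sqrt(-2)/5 = (I*sqrt(2))/5 = I*sqrt(2)/5 ≈ 0.28284*I)
c = 1 (c = -16/(4*(-4)) = -16/(-16) = -16*(-1/16) = 1)
O(R) = R**2 - 4*I*sqrt(2)/5 (O(R) = (I*sqrt(2)/5)*(-4) + R*R = -4*I*sqrt(2)/5 + R**2 = R**2 - 4*I*sqrt(2)/5)
O(c)**2 = (1**2 - 4*I*sqrt(2)/5)**2 = (1 - 4*I*sqrt(2)/5)**2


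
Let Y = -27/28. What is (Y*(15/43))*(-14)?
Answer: 405/86 ≈ 4.7093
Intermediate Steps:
Y = -27/28 (Y = -27*1/28 = -27/28 ≈ -0.96429)
(Y*(15/43))*(-14) = -405/(28*43)*(-14) = -27/28*15/43*(-14) = -405/1204*(-14) = 405/86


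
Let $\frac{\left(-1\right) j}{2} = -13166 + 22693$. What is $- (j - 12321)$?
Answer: $31375$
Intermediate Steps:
$j = -19054$ ($j = - 2 \left(-13166 + 22693\right) = \left(-2\right) 9527 = -19054$)
$- (j - 12321) = - (-19054 - 12321) = \left(-1\right) \left(-31375\right) = 31375$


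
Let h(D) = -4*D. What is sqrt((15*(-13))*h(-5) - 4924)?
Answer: 2*I*sqrt(2206) ≈ 93.936*I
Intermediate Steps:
sqrt((15*(-13))*h(-5) - 4924) = sqrt((15*(-13))*(-4*(-5)) - 4924) = sqrt(-195*20 - 4924) = sqrt(-3900 - 4924) = sqrt(-8824) = 2*I*sqrt(2206)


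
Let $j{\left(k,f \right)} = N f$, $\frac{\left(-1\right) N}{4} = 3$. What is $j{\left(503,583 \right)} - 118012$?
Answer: $-125008$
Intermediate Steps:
$N = -12$ ($N = \left(-4\right) 3 = -12$)
$j{\left(k,f \right)} = - 12 f$
$j{\left(503,583 \right)} - 118012 = \left(-12\right) 583 - 118012 = -6996 - 118012 = -125008$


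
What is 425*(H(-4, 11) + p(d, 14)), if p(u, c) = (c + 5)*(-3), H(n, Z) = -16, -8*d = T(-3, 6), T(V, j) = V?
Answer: -31025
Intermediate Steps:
d = 3/8 (d = -⅛*(-3) = 3/8 ≈ 0.37500)
p(u, c) = -15 - 3*c (p(u, c) = (5 + c)*(-3) = -15 - 3*c)
425*(H(-4, 11) + p(d, 14)) = 425*(-16 + (-15 - 3*14)) = 425*(-16 + (-15 - 42)) = 425*(-16 - 57) = 425*(-73) = -31025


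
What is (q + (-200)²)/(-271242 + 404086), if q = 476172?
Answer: 129043/33211 ≈ 3.8856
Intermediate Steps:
(q + (-200)²)/(-271242 + 404086) = (476172 + (-200)²)/(-271242 + 404086) = (476172 + 40000)/132844 = 516172*(1/132844) = 129043/33211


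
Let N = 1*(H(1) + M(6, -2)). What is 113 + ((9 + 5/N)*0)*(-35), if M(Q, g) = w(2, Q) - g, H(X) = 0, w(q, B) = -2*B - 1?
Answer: 113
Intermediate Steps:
w(q, B) = -1 - 2*B
M(Q, g) = -1 - g - 2*Q (M(Q, g) = (-1 - 2*Q) - g = -1 - g - 2*Q)
N = -11 (N = 1*(0 + (-1 - 1*(-2) - 2*6)) = 1*(0 + (-1 + 2 - 12)) = 1*(0 - 11) = 1*(-11) = -11)
113 + ((9 + 5/N)*0)*(-35) = 113 + ((9 + 5/(-11))*0)*(-35) = 113 + ((9 + 5*(-1/11))*0)*(-35) = 113 + ((9 - 5/11)*0)*(-35) = 113 + ((94/11)*0)*(-35) = 113 + 0*(-35) = 113 + 0 = 113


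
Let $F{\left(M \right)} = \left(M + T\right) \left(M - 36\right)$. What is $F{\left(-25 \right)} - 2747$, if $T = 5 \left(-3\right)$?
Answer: $-307$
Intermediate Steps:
$T = -15$
$F{\left(M \right)} = \left(-36 + M\right) \left(-15 + M\right)$ ($F{\left(M \right)} = \left(M - 15\right) \left(M - 36\right) = \left(-15 + M\right) \left(-36 + M\right) = \left(-36 + M\right) \left(-15 + M\right)$)
$F{\left(-25 \right)} - 2747 = \left(540 + \left(-25\right)^{2} - -1275\right) - 2747 = \left(540 + 625 + 1275\right) - 2747 = 2440 - 2747 = -307$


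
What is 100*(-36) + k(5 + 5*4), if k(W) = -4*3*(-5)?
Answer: -3540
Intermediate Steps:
k(W) = 60 (k(W) = -12*(-5) = 60)
100*(-36) + k(5 + 5*4) = 100*(-36) + 60 = -3600 + 60 = -3540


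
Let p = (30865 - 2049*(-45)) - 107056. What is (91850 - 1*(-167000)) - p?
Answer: 242836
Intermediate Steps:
p = 16014 (p = (30865 + 92205) - 107056 = 123070 - 107056 = 16014)
(91850 - 1*(-167000)) - p = (91850 - 1*(-167000)) - 1*16014 = (91850 + 167000) - 16014 = 258850 - 16014 = 242836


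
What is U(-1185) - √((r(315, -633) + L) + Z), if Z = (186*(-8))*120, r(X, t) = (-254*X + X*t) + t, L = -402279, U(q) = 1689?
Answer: 1689 - 3*I*√95653 ≈ 1689.0 - 927.83*I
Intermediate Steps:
r(X, t) = t - 254*X + X*t
Z = -178560 (Z = -1488*120 = -178560)
U(-1185) - √((r(315, -633) + L) + Z) = 1689 - √(((-633 - 254*315 + 315*(-633)) - 402279) - 178560) = 1689 - √(((-633 - 80010 - 199395) - 402279) - 178560) = 1689 - √((-280038 - 402279) - 178560) = 1689 - √(-682317 - 178560) = 1689 - √(-860877) = 1689 - 3*I*√95653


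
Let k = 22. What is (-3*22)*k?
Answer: -1452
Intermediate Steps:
(-3*22)*k = -3*22*22 = -66*22 = -1452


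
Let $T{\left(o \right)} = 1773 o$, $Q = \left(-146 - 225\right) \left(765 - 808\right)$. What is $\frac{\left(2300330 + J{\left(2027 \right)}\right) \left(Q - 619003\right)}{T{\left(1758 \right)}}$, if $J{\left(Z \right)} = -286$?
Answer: $- \frac{693520767100}{1558467} \approx -4.45 \cdot 10^{5}$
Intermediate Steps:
$Q = 15953$ ($Q = \left(-371\right) \left(-43\right) = 15953$)
$\frac{\left(2300330 + J{\left(2027 \right)}\right) \left(Q - 619003\right)}{T{\left(1758 \right)}} = \frac{\left(2300330 - 286\right) \left(15953 - 619003\right)}{1773 \cdot 1758} = \frac{2300044 \left(-603050\right)}{3116934} = \left(-1387041534200\right) \frac{1}{3116934} = - \frac{693520767100}{1558467}$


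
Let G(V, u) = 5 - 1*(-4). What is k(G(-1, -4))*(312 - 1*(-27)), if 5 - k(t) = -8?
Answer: 4407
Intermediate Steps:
G(V, u) = 9 (G(V, u) = 5 + 4 = 9)
k(t) = 13 (k(t) = 5 - 1*(-8) = 5 + 8 = 13)
k(G(-1, -4))*(312 - 1*(-27)) = 13*(312 - 1*(-27)) = 13*(312 + 27) = 13*339 = 4407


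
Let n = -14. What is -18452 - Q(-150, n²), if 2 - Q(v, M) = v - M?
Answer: -18800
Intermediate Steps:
Q(v, M) = 2 + M - v (Q(v, M) = 2 - (v - M) = 2 + (M - v) = 2 + M - v)
-18452 - Q(-150, n²) = -18452 - (2 + (-14)² - 1*(-150)) = -18452 - (2 + 196 + 150) = -18452 - 1*348 = -18452 - 348 = -18800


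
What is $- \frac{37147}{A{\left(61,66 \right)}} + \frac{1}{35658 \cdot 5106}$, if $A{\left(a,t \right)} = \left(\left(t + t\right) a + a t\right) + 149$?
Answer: $- \frac{6763344916729}{2226166808796} \approx -3.0381$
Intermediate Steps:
$A{\left(a,t \right)} = 149 + 3 a t$ ($A{\left(a,t \right)} = \left(2 t a + a t\right) + 149 = \left(2 a t + a t\right) + 149 = 3 a t + 149 = 149 + 3 a t$)
$- \frac{37147}{A{\left(61,66 \right)}} + \frac{1}{35658 \cdot 5106} = - \frac{37147}{149 + 3 \cdot 61 \cdot 66} + \frac{1}{35658 \cdot 5106} = - \frac{37147}{149 + 12078} + \frac{1}{35658} \cdot \frac{1}{5106} = - \frac{37147}{12227} + \frac{1}{182069748} = - \frac{6763344916729}{2226166808796}$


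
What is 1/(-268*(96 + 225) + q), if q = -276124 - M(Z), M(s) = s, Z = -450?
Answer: -1/361702 ≈ -2.7647e-6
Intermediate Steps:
q = -275674 (q = -276124 - 1*(-450) = -276124 + 450 = -275674)
1/(-268*(96 + 225) + q) = 1/(-268*(96 + 225) - 275674) = 1/(-268*321 - 275674) = 1/(-86028 - 275674) = 1/(-361702) = -1/361702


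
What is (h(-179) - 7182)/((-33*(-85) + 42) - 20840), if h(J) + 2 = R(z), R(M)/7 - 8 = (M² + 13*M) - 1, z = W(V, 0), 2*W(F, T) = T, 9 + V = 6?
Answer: 7135/17993 ≈ 0.39654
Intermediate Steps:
V = -3 (V = -9 + 6 = -3)
W(F, T) = T/2
z = 0 (z = (½)*0 = 0)
R(M) = 49 + 7*M² + 91*M (R(M) = 56 + 7*((M² + 13*M) - 1) = 56 + 7*(-1 + M² + 13*M) = 56 + (-7 + 7*M² + 91*M) = 49 + 7*M² + 91*M)
h(J) = 47 (h(J) = -2 + (49 + 7*0² + 91*0) = -2 + (49 + 7*0 + 0) = -2 + (49 + 0 + 0) = -2 + 49 = 47)
(h(-179) - 7182)/((-33*(-85) + 42) - 20840) = (47 - 7182)/((-33*(-85) + 42) - 20840) = -7135/((2805 + 42) - 20840) = -7135/(2847 - 20840) = -7135/(-17993) = -7135*(-1/17993) = 7135/17993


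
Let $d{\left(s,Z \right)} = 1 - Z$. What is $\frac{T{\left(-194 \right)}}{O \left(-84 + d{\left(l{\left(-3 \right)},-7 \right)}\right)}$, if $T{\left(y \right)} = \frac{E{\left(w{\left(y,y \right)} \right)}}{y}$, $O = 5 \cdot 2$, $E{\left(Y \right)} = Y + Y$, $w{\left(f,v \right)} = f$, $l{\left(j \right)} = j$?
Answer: $- \frac{1}{380} \approx -0.0026316$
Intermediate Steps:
$E{\left(Y \right)} = 2 Y$
$O = 10$
$T{\left(y \right)} = 2$ ($T{\left(y \right)} = \frac{2 y}{y} = 2$)
$\frac{T{\left(-194 \right)}}{O \left(-84 + d{\left(l{\left(-3 \right)},-7 \right)}\right)} = \frac{2}{10 \left(-84 + \left(1 - -7\right)\right)} = \frac{2}{10 \left(-84 + \left(1 + 7\right)\right)} = \frac{2}{10 \left(-84 + 8\right)} = \frac{2}{10 \left(-76\right)} = \frac{2}{-760} = 2 \left(- \frac{1}{760}\right) = - \frac{1}{380}$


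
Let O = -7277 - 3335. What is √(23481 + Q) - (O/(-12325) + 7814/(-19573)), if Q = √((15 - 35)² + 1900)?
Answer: -111401126/241237225 + √(23481 + 10*√23) ≈ 152.93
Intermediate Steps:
O = -10612
Q = 10*√23 (Q = √((-20)² + 1900) = √(400 + 1900) = √2300 = 10*√23 ≈ 47.958)
√(23481 + Q) - (O/(-12325) + 7814/(-19573)) = √(23481 + 10*√23) - (-10612/(-12325) + 7814/(-19573)) = √(23481 + 10*√23) - (-10612*(-1/12325) + 7814*(-1/19573)) = √(23481 + 10*√23) - (10612/12325 - 7814/19573) = √(23481 + 10*√23) - 1*111401126/241237225 = √(23481 + 10*√23) - 111401126/241237225 = -111401126/241237225 + √(23481 + 10*√23)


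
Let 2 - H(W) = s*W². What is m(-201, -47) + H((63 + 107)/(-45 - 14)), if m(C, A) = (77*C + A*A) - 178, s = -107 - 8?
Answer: -43475064/3481 ≈ -12489.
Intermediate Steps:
s = -115
m(C, A) = -178 + A² + 77*C (m(C, A) = (77*C + A²) - 178 = (A² + 77*C) - 178 = -178 + A² + 77*C)
H(W) = 2 + 115*W² (H(W) = 2 - (-115)*W² = 2 + 115*W²)
m(-201, -47) + H((63 + 107)/(-45 - 14)) = (-178 + (-47)² + 77*(-201)) + (2 + 115*((63 + 107)/(-45 - 14))²) = (-178 + 2209 - 15477) + (2 + 115*(170/(-59))²) = -13446 + (2 + 115*(170*(-1/59))²) = -13446 + (2 + 115*(-170/59)²) = -13446 + (2 + 115*(28900/3481)) = -13446 + (2 + 3323500/3481) = -13446 + 3330462/3481 = -43475064/3481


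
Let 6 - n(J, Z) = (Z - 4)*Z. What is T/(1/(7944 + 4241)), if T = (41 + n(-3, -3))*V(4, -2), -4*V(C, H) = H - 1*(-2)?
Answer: 0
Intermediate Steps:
V(C, H) = -½ - H/4 (V(C, H) = -(H - 1*(-2))/4 = -(H + 2)/4 = -(2 + H)/4 = -½ - H/4)
n(J, Z) = 6 - Z*(-4 + Z) (n(J, Z) = 6 - (Z - 4)*Z = 6 - (-4 + Z)*Z = 6 - Z*(-4 + Z))
T = 0 (T = (41 + (6 - 1*(-3)² + 4*(-3)))*(-½ - ¼*(-2)) = (41 + (6 - 1*9 - 12))*(-½ + ½) = (41 + (6 - 9 - 12))*0 = (41 - 15)*0 = 26*0 = 0)
T/(1/(7944 + 4241)) = 0/(1/(7944 + 4241)) = 0/(1/12185) = 0*12185 = 0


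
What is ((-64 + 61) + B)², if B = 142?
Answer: 19321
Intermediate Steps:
((-64 + 61) + B)² = ((-64 + 61) + 142)² = (-3 + 142)² = 139² = 19321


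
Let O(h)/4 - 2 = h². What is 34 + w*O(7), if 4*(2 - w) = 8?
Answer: 34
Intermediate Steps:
O(h) = 8 + 4*h²
w = 0 (w = 2 - ¼*8 = 2 - 2 = 0)
34 + w*O(7) = 34 + 0*(8 + 4*7²) = 34 + 0*(8 + 4*49) = 34 + 0*(8 + 196) = 34 + 0*204 = 34 + 0 = 34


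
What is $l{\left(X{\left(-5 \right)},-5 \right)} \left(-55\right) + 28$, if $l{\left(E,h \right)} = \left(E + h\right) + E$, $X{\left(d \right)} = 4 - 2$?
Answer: $83$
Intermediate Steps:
$X{\left(d \right)} = 2$ ($X{\left(d \right)} = 4 - 2 = 2$)
$l{\left(E,h \right)} = h + 2 E$
$l{\left(X{\left(-5 \right)},-5 \right)} \left(-55\right) + 28 = \left(-5 + 2 \cdot 2\right) \left(-55\right) + 28 = \left(-5 + 4\right) \left(-55\right) + 28 = \left(-1\right) \left(-55\right) + 28 = 55 + 28 = 83$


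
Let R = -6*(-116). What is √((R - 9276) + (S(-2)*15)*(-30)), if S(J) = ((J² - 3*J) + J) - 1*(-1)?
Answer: I*√12630 ≈ 112.38*I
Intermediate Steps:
R = 696
S(J) = 1 + J² - 2*J (S(J) = (J² - 2*J) + 1 = 1 + J² - 2*J)
√((R - 9276) + (S(-2)*15)*(-30)) = √((696 - 9276) + ((1 + (-2)² - 2*(-2))*15)*(-30)) = √(-8580 + ((1 + 4 + 4)*15)*(-30)) = √(-8580 + (9*15)*(-30)) = √(-8580 + 135*(-30)) = √(-8580 - 4050) = √(-12630) = I*√12630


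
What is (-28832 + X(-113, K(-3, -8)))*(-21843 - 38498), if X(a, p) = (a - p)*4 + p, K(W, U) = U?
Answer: 1765577660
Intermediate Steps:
X(a, p) = -3*p + 4*a (X(a, p) = (-4*p + 4*a) + p = -3*p + 4*a)
(-28832 + X(-113, K(-3, -8)))*(-21843 - 38498) = (-28832 + (-3*(-8) + 4*(-113)))*(-21843 - 38498) = (-28832 + (24 - 452))*(-60341) = (-28832 - 428)*(-60341) = -29260*(-60341) = 1765577660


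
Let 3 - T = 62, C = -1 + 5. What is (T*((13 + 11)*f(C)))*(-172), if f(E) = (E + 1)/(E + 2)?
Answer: 202960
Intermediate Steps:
C = 4
f(E) = (1 + E)/(2 + E)
T = -59 (T = 3 - 1*62 = 3 - 62 = -59)
(T*((13 + 11)*f(C)))*(-172) = -59*(13 + 11)*(1 + 4)/(2 + 4)*(-172) = -1416*5/6*(-172) = -59*20*(-172) = -1180*(-172) = 202960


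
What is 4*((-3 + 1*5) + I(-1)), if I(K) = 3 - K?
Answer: 24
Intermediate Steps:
4*((-3 + 1*5) + I(-1)) = 4*((-3 + 1*5) + (3 - 1*(-1))) = 4*((-3 + 5) + (3 + 1)) = 4*(2 + 4) = 4*6 = 24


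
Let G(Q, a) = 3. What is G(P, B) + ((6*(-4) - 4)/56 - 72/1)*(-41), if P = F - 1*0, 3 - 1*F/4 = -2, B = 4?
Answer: 5951/2 ≈ 2975.5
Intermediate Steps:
F = 20 (F = 12 - 4*(-2) = 12 + 8 = 20)
P = 20 (P = 20 - 1*0 = 20 + 0 = 20)
G(P, B) + ((6*(-4) - 4)/56 - 72/1)*(-41) = 3 + ((6*(-4) - 4)/56 - 72/1)*(-41) = 3 + ((-24 - 4)*(1/56) - 72*1)*(-41) = 3 + (-28*1/56 - 72)*(-41) = 3 + (-½ - 72)*(-41) = 3 - 145/2*(-41) = 3 + 5945/2 = 5951/2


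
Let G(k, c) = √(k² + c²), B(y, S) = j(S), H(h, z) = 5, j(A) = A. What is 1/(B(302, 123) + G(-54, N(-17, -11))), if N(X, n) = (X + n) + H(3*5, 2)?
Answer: 123/11684 - √3445/11684 ≈ 0.0055038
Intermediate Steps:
B(y, S) = S
N(X, n) = 5 + X + n (N(X, n) = (X + n) + 5 = 5 + X + n)
G(k, c) = √(c² + k²)
1/(B(302, 123) + G(-54, N(-17, -11))) = 1/(123 + √((5 - 17 - 11)² + (-54)²)) = 1/(123 + √((-23)² + 2916)) = 1/(123 + √(529 + 2916)) = 1/(123 + √3445)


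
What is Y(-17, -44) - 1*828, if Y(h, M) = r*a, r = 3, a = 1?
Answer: -825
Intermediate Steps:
Y(h, M) = 3 (Y(h, M) = 3*1 = 3)
Y(-17, -44) - 1*828 = 3 - 1*828 = 3 - 828 = -825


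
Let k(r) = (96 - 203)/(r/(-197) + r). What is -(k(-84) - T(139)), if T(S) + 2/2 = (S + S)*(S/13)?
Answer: 635713829/214032 ≈ 2970.2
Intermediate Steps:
T(S) = -1 + 2*S**2/13 (T(S) = -1 + (S + S)*(S/13) = -1 + (2*S)*(S*(1/13)) = -1 + (2*S)*(S/13) = -1 + 2*S**2/13)
k(r) = -21079/(196*r) (k(r) = -107/(r*(-1/197) + r) = -107/(-r/197 + r) = -107*197/(196*r) = -21079/(196*r))
-(k(-84) - T(139)) = -(-21079/196/(-84) - (-1 + (2/13)*139**2)) = -(-21079/196*(-1/84) - (-1 + (2/13)*19321)) = -(21079/16464 - (-1 + 38642/13)) = -(21079/16464 - 1*38629/13) = -(21079/16464 - 38629/13) = -1*(-635713829/214032) = 635713829/214032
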